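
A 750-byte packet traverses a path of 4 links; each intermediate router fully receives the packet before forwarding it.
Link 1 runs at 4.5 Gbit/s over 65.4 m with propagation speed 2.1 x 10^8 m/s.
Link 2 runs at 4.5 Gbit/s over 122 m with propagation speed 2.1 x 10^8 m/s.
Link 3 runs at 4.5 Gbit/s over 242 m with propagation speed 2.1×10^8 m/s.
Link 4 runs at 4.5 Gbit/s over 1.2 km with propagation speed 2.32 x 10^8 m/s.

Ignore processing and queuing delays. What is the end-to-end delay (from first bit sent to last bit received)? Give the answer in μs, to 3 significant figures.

12.6 μs

L = 750 × 8 = 6000 bits.
Transmission delay per hop = L/R = 6000/4500000000 = 1.33333 μs; 4 hops → 5.33333 μs.
Propagation delays (d/s per hop): 0.311429, 0.580952, 1.15238, 5.17241 μs; sum = 7.21718 μs.
End-to-end = 12.6 μs.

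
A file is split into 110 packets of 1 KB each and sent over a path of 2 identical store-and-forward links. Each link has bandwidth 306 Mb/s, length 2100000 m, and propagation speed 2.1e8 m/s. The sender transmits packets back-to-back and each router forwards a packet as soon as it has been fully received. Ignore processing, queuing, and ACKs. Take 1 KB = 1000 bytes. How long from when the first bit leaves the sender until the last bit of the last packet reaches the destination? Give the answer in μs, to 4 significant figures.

Per-hop transmission t_tx = L/R = 8000/306000000 = 26.1438 μs.
Per-hop propagation t_prop = 2100000/210000000 = 10000 μs.
Pipeline fill: first packet needs 2·t_tx to clear all hops; remaining 109 packets each add one t_tx.
Total = (2+110-1)·t_tx + 2·t_prop = 111·26.1438 + 2·10000 = 22900 μs.

22900 μs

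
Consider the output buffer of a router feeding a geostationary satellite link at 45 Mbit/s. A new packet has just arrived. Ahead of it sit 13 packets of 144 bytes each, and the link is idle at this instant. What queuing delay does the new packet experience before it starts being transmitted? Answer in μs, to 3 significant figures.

Each queued packet: L/R = 1152/45000000 = 25.6 μs.
13 queued → 332.8 μs.
Queuing delay = 333 μs.

333 μs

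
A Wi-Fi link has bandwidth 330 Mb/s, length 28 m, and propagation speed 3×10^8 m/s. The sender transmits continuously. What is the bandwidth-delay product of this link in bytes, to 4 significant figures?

Propagation delay = 28 / 300000000 = 9.33333e-08 s.
BDP = R × t_prop = 330000000 × 9.33333e-08 = 30.8 bits.
In bytes: 30.8/8 = 3.850 bytes.

3.850 bytes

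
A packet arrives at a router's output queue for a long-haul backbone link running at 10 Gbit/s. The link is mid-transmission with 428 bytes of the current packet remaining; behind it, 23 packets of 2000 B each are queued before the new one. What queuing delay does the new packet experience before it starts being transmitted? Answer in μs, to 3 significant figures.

Each queued packet: L/R = 16000/10000000000 = 1.6 μs.
23 queued → 36.8 μs.
Plus remaining 3424 bits of current packet: 0.3424 μs.
Queuing delay = 37.1 μs.

37.1 μs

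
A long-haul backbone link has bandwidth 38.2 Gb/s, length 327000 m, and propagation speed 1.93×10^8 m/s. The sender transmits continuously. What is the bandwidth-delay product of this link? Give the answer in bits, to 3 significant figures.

64700000 bits

Propagation delay = 327000 / 193000000 = 0.0016943 s.
BDP = R × t_prop = 38200000000 × 0.0016943 = 64722300 bits.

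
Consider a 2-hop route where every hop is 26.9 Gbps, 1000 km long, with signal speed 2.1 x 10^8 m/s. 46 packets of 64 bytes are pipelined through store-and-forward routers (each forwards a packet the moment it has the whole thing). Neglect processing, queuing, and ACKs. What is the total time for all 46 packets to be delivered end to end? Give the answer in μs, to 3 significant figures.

Per-hop transmission t_tx = L/R = 512/26900000000 = 0.0190335 μs.
Per-hop propagation t_prop = 1000000/210000000 = 4761.9 μs.
Pipeline fill: first packet needs 2·t_tx to clear all hops; remaining 45 packets each add one t_tx.
Total = (2+46-1)·t_tx + 2·t_prop = 47·0.0190335 + 2·4761.9 = 9520 μs.

9520 μs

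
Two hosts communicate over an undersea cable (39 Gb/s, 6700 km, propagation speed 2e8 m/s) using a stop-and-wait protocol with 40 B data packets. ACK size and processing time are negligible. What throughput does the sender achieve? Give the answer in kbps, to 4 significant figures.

t_tx = L/R = 320/39000000000 = 8.20513e-09 s.
t_prop = 6700000/200000000 = 0.0335 s; RTT = 0.067 s.
Cycle = t_tx + RTT = 0.067 s.
Throughput = L / cycle = 320 / 0.067 = 4.776 kbps.

4.776 kbps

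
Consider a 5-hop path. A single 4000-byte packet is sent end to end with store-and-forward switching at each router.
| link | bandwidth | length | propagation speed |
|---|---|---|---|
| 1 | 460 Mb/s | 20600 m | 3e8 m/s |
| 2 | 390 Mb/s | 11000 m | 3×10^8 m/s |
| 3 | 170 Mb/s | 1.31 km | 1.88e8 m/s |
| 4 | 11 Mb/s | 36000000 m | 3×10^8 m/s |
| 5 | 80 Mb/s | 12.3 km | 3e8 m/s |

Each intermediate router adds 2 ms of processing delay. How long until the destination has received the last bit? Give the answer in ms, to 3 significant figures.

L = 4000 × 8 = 32000 bits.
Transmission delays (L/R per hop): 0.0695652, 0.0820513, 0.188235, 2.90909, 0.4 ms; sum = 3.64894 ms.
Propagation delays (d/s per hop): 0.0686667, 0.0366667, 0.00696809, 120, 0.041 ms; sum = 120.153 ms.
Processing at 4 router(s): 4 × 2 ms = 8 ms.
End-to-end = 132 ms.

132 ms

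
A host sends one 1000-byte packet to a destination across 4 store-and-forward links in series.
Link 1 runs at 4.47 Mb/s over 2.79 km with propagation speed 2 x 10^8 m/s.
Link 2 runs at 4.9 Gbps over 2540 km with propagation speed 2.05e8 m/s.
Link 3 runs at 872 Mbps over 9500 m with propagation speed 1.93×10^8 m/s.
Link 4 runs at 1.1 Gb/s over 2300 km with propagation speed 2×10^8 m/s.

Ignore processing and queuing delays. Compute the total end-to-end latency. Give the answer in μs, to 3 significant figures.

25800 μs

L = 1000 × 8 = 8000 bits.
Transmission delays (L/R per hop): 1789.71, 1.63265, 9.17431, 7.27273 μs; sum = 1807.79 μs.
Propagation delays (d/s per hop): 13.95, 12390.2, 49.2228, 11500 μs; sum = 23953.4 μs.
End-to-end = 25800 μs.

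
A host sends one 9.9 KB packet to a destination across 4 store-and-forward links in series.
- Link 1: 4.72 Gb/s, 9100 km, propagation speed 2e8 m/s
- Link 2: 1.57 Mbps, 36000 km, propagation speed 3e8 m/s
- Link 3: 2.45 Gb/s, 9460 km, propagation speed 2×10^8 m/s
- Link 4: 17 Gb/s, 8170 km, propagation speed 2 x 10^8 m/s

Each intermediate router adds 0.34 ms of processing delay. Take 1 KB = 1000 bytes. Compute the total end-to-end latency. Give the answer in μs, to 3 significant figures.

L = 79200 bits.
Transmission delays (L/R per hop): 16.7797, 50445.9, 32.3265, 4.65882 μs; sum = 50499.6 μs.
Propagation delays (d/s per hop): 45500, 120000, 47300, 40850 μs; sum = 253650 μs.
Processing at 3 router(s): 3 × 0.34 ms = 1020 μs.
End-to-end = 305000 μs.

305000 μs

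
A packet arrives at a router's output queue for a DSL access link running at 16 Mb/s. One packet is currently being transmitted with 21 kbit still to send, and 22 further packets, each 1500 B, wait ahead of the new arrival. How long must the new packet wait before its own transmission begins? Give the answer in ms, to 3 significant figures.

Each queued packet: L/R = 12000/16000000 = 0.75 ms.
22 queued → 16.5 ms.
Plus remaining 21000 bits of current packet: 1.3125 ms.
Queuing delay = 17.8 ms.

17.8 ms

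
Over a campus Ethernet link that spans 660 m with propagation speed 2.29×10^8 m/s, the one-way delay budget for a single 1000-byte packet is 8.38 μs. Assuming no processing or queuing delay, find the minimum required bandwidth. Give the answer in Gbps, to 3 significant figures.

1.46 Gbps

L = 8000 bits.
Propagation delay = 660 / 229000000 = 2.8821 μs.
Transmission budget = 8.38 − 2.8821 = 5.4979 μs.
R ≥ L / t_tx = 8000 bits / 5.4979e-06 s = 1.46 Gbps.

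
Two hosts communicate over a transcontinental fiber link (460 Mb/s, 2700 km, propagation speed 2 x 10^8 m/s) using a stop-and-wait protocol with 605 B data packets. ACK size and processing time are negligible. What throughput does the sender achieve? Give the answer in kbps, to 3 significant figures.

t_tx = L/R = 4840/460000000 = 1.05217e-05 s.
t_prop = 2700000/200000000 = 0.0135 s; RTT = 0.027 s.
Cycle = t_tx + RTT = 0.0270105 s.
Throughput = L / cycle = 4840 / 0.0270105 = 179 kbps.

179 kbps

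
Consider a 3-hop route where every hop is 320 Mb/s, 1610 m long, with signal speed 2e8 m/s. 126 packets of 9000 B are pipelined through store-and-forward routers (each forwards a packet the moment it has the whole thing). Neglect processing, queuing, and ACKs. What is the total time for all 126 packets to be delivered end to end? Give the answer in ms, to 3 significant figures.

28.8 ms

Per-hop transmission t_tx = L/R = 72000/320000000 = 0.225 ms.
Per-hop propagation t_prop = 1610/200000000 = 0.00805 ms.
Pipeline fill: first packet needs 3·t_tx to clear all hops; remaining 125 packets each add one t_tx.
Total = (3+126-1)·t_tx + 3·t_prop = 128·0.225 + 3·0.00805 = 28.8 ms.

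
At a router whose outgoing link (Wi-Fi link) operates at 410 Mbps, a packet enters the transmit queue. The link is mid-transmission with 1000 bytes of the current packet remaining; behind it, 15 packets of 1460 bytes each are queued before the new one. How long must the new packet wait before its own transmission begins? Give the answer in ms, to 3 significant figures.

Each queued packet: L/R = 11680/410000000 = 0.0284878 ms.
15 queued → 0.427317 ms.
Plus remaining 8000 bits of current packet: 0.0195122 ms.
Queuing delay = 0.447 ms.

0.447 ms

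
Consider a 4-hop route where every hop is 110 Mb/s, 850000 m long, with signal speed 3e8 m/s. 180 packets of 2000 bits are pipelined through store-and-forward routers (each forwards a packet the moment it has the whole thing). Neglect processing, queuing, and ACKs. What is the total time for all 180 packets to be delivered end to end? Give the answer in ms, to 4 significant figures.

14.66 ms

Per-hop transmission t_tx = L/R = 2000/110000000 = 0.0181818 ms.
Per-hop propagation t_prop = 850000/300000000 = 2.83333 ms.
Pipeline fill: first packet needs 4·t_tx to clear all hops; remaining 179 packets each add one t_tx.
Total = (4+180-1)·t_tx + 4·t_prop = 183·0.0181818 + 4·2.83333 = 14.66 ms.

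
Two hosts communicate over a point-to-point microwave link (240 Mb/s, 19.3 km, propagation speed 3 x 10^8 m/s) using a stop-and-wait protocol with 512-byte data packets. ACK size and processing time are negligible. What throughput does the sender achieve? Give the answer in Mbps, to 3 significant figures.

28.1 Mbps

t_tx = L/R = 4096/240000000 = 1.70667e-05 s.
t_prop = 19300/300000000 = 6.43333e-05 s; RTT = 0.000128667 s.
Cycle = t_tx + RTT = 0.000145733 s.
Throughput = L / cycle = 4096 / 0.000145733 = 28.1 Mbps.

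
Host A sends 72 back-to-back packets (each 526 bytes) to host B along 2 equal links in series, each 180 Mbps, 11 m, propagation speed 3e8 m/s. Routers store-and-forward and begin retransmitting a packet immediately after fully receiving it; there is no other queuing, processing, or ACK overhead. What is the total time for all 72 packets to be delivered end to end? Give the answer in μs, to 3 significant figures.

Per-hop transmission t_tx = L/R = 4208/180000000 = 23.3778 μs.
Per-hop propagation t_prop = 11/300000000 = 0.0366667 μs.
Pipeline fill: first packet needs 2·t_tx to clear all hops; remaining 71 packets each add one t_tx.
Total = (2+72-1)·t_tx + 2·t_prop = 73·23.3778 + 2·0.0366667 = 1710 μs.

1710 μs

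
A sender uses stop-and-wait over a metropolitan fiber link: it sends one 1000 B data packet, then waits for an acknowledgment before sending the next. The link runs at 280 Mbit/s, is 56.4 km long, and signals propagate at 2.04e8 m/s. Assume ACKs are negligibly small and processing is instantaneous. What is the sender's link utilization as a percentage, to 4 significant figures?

4.913 %

t_tx = L/R = 8000/280000000 = 2.85714e-05 s.
t_prop = 56400/204000000 = 0.000276471 s; RTT = 0.000552941 s.
Cycle = t_tx + RTT = 0.000581513 s.
Utilization = t_tx / cycle = 2.85714e-05/0.000581513 = 4.913 %.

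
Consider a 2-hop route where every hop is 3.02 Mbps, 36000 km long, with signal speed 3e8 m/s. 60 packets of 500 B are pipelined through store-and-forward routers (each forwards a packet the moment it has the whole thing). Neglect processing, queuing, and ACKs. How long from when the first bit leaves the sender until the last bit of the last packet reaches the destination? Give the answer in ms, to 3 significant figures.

321 ms

Per-hop transmission t_tx = L/R = 4000/3020000 = 1.3245 ms.
Per-hop propagation t_prop = 36000000/300000000 = 120 ms.
Pipeline fill: first packet needs 2·t_tx to clear all hops; remaining 59 packets each add one t_tx.
Total = (2+60-1)·t_tx + 2·t_prop = 61·1.3245 + 2·120 = 321 ms.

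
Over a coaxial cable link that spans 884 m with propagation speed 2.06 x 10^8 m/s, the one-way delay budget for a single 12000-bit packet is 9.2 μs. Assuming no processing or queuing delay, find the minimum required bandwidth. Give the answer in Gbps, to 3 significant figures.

Propagation delay = 884 / 206000000 = 4.29126 μs.
Transmission budget = 9.2 − 4.29126 = 4.90874 μs.
R ≥ L / t_tx = 12000 bits / 4.90874e-06 s = 2.44 Gbps.

2.44 Gbps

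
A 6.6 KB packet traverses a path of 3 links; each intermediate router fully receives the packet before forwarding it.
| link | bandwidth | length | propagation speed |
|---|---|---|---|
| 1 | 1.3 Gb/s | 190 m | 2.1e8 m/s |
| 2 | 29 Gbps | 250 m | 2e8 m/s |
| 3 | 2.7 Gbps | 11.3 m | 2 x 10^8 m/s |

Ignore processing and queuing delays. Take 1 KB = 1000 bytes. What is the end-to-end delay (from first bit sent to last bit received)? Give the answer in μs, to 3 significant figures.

L = 52800 bits.
Transmission delays (L/R per hop): 40.6154, 1.82069, 19.5556 μs; sum = 61.9916 μs.
Propagation delays (d/s per hop): 0.904762, 1.25, 0.0565 μs; sum = 2.21126 μs.
End-to-end = 64.2 μs.

64.2 μs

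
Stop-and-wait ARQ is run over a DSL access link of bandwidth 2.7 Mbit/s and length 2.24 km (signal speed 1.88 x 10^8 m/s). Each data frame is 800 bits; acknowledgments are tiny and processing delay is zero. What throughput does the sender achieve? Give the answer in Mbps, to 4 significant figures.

t_tx = L/R = 800/2700000 = 0.000296296 s.
t_prop = 2240/188000000 = 1.19149e-05 s; RTT = 2.38298e-05 s.
Cycle = t_tx + RTT = 0.000320126 s.
Throughput = L / cycle = 800 / 0.000320126 = 2.499 Mbps.

2.499 Mbps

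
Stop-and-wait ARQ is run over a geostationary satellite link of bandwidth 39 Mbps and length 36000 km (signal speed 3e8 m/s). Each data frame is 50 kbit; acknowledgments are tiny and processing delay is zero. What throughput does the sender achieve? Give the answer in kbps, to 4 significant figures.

t_tx = L/R = 50000/39000000 = 0.00128205 s.
t_prop = 36000000/300000000 = 0.12 s; RTT = 0.24 s.
Cycle = t_tx + RTT = 0.241282 s.
Throughput = L / cycle = 50000 / 0.241282 = 207.2 kbps.

207.2 kbps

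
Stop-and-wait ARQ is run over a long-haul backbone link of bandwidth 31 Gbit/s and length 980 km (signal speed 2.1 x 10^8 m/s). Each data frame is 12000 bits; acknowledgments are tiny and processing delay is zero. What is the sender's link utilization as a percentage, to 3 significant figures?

0.00415 %

t_tx = L/R = 12000/31000000000 = 3.87097e-07 s.
t_prop = 980000/210000000 = 0.00466667 s; RTT = 0.00933333 s.
Cycle = t_tx + RTT = 0.00933372 s.
Utilization = t_tx / cycle = 3.87097e-07/0.00933372 = 0.00415 %.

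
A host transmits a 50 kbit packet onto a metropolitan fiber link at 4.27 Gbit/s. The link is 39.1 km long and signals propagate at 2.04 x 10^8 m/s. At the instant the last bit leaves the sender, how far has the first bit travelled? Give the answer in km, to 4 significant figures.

t_tx = L/R = 50000/4.27e+09 = 1.17096e-05 s.
Distance = s × t_tx = 204000000 × 1.17096e-05 = 2.389 km.

2.389 km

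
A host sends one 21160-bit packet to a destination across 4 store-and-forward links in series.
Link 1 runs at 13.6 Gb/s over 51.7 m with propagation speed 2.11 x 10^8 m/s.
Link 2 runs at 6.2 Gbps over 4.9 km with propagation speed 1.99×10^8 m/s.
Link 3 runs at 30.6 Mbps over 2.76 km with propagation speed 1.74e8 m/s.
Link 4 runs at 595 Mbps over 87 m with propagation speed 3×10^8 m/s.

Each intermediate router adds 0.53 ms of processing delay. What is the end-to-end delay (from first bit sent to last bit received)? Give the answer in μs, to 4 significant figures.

Transmission delays (L/R per hop): 1.55588, 3.4129, 691.503, 35.563 μs; sum = 732.035 μs.
Propagation delays (d/s per hop): 0.245024, 24.6231, 15.8621, 0.29 μs; sum = 41.0202 μs.
Processing at 3 router(s): 3 × 0.53 ms = 1590 μs.
End-to-end = 2363 μs.

2363 μs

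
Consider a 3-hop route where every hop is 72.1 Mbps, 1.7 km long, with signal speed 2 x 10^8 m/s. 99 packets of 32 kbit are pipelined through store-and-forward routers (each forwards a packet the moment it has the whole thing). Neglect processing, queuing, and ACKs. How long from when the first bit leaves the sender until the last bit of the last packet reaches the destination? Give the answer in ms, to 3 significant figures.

Per-hop transmission t_tx = L/R = 32000/72100000 = 0.443828 ms.
Per-hop propagation t_prop = 1700/200000000 = 0.0085 ms.
Pipeline fill: first packet needs 3·t_tx to clear all hops; remaining 98 packets each add one t_tx.
Total = (3+99-1)·t_tx + 3·t_prop = 101·0.443828 + 3·0.0085 = 44.9 ms.

44.9 ms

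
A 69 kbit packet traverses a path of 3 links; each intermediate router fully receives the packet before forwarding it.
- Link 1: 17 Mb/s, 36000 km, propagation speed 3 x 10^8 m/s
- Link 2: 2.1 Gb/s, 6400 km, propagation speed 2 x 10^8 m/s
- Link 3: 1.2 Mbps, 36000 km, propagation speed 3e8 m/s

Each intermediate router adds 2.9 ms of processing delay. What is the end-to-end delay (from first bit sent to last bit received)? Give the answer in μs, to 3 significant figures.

L = 69000 bits.
Transmission delays (L/R per hop): 4058.82, 32.8571, 57500 μs; sum = 61591.7 μs.
Propagation delays (d/s per hop): 120000, 32000, 120000 μs; sum = 272000 μs.
Processing at 2 router(s): 2 × 2.9 ms = 5800 μs.
End-to-end = 339000 μs.

339000 μs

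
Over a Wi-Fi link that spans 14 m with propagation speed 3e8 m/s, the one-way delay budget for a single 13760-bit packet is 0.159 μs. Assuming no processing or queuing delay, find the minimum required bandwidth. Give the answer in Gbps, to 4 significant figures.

Propagation delay = 14 / 300000000 = 0.0466667 μs.
Transmission budget = 0.159 − 0.0466667 = 0.112333 μs.
R ≥ L / t_tx = 13760 bits / 1.12333e-07 s = 122.5 Gbps.

122.5 Gbps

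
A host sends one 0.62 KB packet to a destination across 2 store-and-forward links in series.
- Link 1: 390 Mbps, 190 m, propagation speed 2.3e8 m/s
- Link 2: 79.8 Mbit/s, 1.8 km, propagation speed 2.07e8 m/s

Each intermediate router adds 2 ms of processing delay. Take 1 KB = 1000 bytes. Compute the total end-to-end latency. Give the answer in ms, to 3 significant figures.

L = 4960 bits.
Transmission delays (L/R per hop): 0.0127179, 0.0621554 ms; sum = 0.0748733 ms.
Propagation delays (d/s per hop): 0.000826087, 0.00869565 ms; sum = 0.00952174 ms.
Processing at 1 router(s): 1 × 2 ms = 2 ms.
End-to-end = 2.08 ms.

2.08 ms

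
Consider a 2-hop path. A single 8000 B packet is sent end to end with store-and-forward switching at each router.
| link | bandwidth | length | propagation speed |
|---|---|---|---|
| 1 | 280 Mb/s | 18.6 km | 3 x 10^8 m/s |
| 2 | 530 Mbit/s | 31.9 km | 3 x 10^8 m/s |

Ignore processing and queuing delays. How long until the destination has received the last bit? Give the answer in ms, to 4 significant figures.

L = 8000 × 8 = 64000 bits.
Transmission delays (L/R per hop): 0.228571, 0.120755 ms; sum = 0.349326 ms.
Propagation delays (d/s per hop): 0.062, 0.106333 ms; sum = 0.168333 ms.
End-to-end = 0.5177 ms.

0.5177 ms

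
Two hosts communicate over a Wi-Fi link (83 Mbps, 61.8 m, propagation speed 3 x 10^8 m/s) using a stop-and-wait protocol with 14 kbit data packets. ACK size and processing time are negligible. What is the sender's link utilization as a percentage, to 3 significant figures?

t_tx = L/R = 14000/83000000 = 0.000168675 s.
t_prop = 61.8/300000000 = 2.06e-07 s; RTT = 4.12e-07 s.
Cycle = t_tx + RTT = 0.000169087 s.
Utilization = t_tx / cycle = 0.000168675/0.000169087 = 99.8 %.

99.8 %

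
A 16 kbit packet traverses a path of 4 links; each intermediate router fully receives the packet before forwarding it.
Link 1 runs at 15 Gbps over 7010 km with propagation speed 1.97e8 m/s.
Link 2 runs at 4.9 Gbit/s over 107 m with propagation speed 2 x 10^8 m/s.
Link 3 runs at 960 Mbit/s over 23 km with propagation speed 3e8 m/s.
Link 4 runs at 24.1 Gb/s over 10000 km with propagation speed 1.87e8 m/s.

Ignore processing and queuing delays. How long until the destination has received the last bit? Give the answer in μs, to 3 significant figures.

L = 16000 bits.
Transmission delays (L/R per hop): 1.06667, 3.26531, 16.6667, 0.6639 μs; sum = 21.6625 μs.
Propagation delays (d/s per hop): 35583.8, 0.535, 76.6667, 53475.9 μs; sum = 89136.9 μs.
End-to-end = 89200 μs.

89200 μs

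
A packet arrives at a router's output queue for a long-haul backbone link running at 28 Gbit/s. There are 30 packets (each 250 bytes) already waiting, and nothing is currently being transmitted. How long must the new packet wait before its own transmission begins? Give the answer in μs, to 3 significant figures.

2.14 μs

Each queued packet: L/R = 2000/28000000000 = 0.0714286 μs.
30 queued → 2.14286 μs.
Queuing delay = 2.14 μs.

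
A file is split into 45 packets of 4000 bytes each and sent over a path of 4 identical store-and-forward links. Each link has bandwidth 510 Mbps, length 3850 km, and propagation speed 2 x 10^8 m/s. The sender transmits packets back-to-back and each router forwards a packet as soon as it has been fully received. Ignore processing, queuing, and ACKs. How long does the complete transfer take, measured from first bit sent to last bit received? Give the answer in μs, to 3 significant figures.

80000 μs

Per-hop transmission t_tx = L/R = 32000/510000000 = 62.7451 μs.
Per-hop propagation t_prop = 3850000/200000000 = 19250 μs.
Pipeline fill: first packet needs 4·t_tx to clear all hops; remaining 44 packets each add one t_tx.
Total = (4+45-1)·t_tx + 4·t_prop = 48·62.7451 + 4·19250 = 80000 μs.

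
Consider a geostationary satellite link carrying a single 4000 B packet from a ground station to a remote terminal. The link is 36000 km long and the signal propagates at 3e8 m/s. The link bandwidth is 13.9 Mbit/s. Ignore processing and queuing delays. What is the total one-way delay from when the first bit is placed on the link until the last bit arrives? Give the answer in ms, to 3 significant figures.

122 ms

L = 4000 × 8 = 32000 bits.
Transmission delay = L/R = 32000 / 13900000 = 2.30216 ms.
Propagation delay = d/s = 36000000 m / 300000000 m/s = 120 ms.
Total = 122 ms.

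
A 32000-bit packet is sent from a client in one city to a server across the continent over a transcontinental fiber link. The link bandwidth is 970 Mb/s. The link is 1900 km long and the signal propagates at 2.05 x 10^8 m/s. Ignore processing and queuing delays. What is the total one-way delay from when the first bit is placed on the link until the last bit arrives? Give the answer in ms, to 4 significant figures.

9.301 ms

Transmission delay = L/R = 32000 / 970000000 = 0.0329897 ms.
Propagation delay = d/s = 1900000 m / 2.05e+08 m/s = 9.26829 ms.
Total = 9.301 ms.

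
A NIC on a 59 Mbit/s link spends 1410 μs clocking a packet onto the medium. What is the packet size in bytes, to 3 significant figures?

L = R × t_tx = 59000000 b/s × 0.00141 s = 83190 bits.
In bytes: 83190 / 8 = 10400 bytes.

10400 bytes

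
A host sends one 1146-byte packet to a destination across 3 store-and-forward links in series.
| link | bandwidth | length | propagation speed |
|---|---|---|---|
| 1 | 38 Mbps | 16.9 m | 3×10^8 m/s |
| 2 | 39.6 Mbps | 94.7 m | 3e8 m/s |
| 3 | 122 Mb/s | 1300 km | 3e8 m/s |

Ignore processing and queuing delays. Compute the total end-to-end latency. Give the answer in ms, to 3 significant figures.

L = 1146 × 8 = 9168 bits.
Transmission delays (L/R per hop): 0.241263, 0.231515, 0.0751475 ms; sum = 0.547926 ms.
Propagation delays (d/s per hop): 5.63333e-05, 0.000315667, 4.33333 ms; sum = 4.33371 ms.
End-to-end = 4.88 ms.

4.88 ms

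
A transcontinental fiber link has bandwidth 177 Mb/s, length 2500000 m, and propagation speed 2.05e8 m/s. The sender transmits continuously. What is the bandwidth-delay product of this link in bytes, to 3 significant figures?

270000 bytes

Propagation delay = 2500000 / 2.05e+08 = 0.0121951 s.
BDP = R × t_prop = 177000000 × 0.0121951 = 2158540 bits.
In bytes: 2158540/8 = 270000 bytes.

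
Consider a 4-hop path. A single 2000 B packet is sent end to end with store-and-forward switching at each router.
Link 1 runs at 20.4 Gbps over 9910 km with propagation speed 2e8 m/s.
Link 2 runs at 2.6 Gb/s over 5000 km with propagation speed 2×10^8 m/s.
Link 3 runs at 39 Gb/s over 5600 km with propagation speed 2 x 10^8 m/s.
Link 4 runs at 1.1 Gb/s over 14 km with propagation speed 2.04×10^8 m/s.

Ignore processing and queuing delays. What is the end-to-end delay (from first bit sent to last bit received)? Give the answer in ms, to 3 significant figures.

L = 2000 × 8 = 16000 bits.
Transmission delays (L/R per hop): 0.000784314, 0.00615385, 0.000410256, 0.0145455 ms; sum = 0.0218939 ms.
Propagation delays (d/s per hop): 49.55, 25, 28, 0.0686275 ms; sum = 102.619 ms.
End-to-end = 103 ms.

103 ms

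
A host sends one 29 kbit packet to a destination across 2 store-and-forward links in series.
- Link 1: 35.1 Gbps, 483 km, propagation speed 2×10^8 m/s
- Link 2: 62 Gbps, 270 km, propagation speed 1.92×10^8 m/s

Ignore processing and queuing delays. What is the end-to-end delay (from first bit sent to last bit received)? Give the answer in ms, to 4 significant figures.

3.823 ms

L = 29000 bits.
Transmission delays (L/R per hop): 0.000826211, 0.000467742 ms; sum = 0.00129395 ms.
Propagation delays (d/s per hop): 2.415, 1.40625 ms; sum = 3.82125 ms.
End-to-end = 3.823 ms.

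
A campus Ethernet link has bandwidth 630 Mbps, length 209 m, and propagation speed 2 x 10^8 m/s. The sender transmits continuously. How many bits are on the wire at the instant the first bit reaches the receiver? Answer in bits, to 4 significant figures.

658.4 bits

Propagation delay = 209 / 200000000 = 1.045e-06 s.
BDP = R × t_prop = 630000000 × 1.045e-06 = 658.35 bits.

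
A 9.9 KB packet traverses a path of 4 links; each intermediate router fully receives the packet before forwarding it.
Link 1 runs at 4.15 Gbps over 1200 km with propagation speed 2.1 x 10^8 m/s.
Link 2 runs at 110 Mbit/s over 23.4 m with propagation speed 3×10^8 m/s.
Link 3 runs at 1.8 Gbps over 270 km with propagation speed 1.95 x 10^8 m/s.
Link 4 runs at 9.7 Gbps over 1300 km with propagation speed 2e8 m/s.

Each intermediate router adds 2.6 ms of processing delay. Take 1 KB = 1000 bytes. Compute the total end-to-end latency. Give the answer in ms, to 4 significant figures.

L = 79200 bits.
Transmission delays (L/R per hop): 0.0190843, 0.72, 0.044, 0.00816495 ms; sum = 0.791249 ms.
Propagation delays (d/s per hop): 5.71429, 7.8e-05, 1.38462, 6.5 ms; sum = 13.599 ms.
Processing at 3 router(s): 3 × 2.6 ms = 7.8 ms.
End-to-end = 22.19 ms.

22.19 ms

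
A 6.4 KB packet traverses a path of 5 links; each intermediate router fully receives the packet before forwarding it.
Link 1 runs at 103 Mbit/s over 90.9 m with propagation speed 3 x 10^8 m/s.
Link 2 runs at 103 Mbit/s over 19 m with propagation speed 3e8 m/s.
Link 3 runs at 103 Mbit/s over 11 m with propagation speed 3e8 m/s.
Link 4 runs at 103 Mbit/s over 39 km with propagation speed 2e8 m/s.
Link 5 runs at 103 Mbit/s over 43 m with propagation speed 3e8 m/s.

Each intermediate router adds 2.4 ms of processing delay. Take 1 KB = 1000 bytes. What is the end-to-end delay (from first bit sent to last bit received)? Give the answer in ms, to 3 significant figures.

L = 51200 bits.
Transmission delay per hop = L/R = 51200/103000000 = 0.497087 ms; 5 hops → 2.48544 ms.
Propagation delays (d/s per hop): 0.000303, 6.33333e-05, 3.66667e-05, 0.195, 0.000143333 ms; sum = 0.195546 ms.
Processing at 4 router(s): 4 × 2.4 ms = 9.6 ms.
End-to-end = 12.3 ms.

12.3 ms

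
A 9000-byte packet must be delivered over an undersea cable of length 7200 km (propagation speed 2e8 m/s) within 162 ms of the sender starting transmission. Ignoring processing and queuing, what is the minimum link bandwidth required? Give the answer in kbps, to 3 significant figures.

571 kbps

L = 72000 bits.
Propagation delay = 7200000 / 200000000 = 36 ms.
Transmission budget = 162 − 36 = 126 ms.
R ≥ L / t_tx = 72000 bits / 0.126 s = 571 kbps.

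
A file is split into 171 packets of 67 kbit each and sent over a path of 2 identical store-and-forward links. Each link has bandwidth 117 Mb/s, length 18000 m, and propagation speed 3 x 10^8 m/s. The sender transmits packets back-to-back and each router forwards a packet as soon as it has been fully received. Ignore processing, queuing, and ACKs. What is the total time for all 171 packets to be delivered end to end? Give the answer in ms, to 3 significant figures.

Per-hop transmission t_tx = L/R = 67000/117000000 = 0.57265 ms.
Per-hop propagation t_prop = 18000/300000000 = 0.06 ms.
Pipeline fill: first packet needs 2·t_tx to clear all hops; remaining 170 packets each add one t_tx.
Total = (2+171-1)·t_tx + 2·t_prop = 172·0.57265 + 2·0.06 = 98.6 ms.

98.6 ms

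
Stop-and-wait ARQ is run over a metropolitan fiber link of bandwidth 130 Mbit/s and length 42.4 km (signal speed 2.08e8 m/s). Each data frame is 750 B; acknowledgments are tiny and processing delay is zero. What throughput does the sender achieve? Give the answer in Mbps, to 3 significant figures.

t_tx = L/R = 6000/130000000 = 4.61538e-05 s.
t_prop = 42400/208000000 = 0.000203846 s; RTT = 0.000407692 s.
Cycle = t_tx + RTT = 0.000453846 s.
Throughput = L / cycle = 6000 / 0.000453846 = 13.2 Mbps.

13.2 Mbps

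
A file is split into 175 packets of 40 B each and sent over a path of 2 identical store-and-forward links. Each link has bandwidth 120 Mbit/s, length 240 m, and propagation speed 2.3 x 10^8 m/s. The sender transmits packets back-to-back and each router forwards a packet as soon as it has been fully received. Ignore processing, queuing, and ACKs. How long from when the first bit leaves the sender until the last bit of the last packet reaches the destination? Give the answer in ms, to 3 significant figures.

0.471 ms

Per-hop transmission t_tx = L/R = 320/120000000 = 0.00266667 ms.
Per-hop propagation t_prop = 240/2.3e+08 = 0.00104348 ms.
Pipeline fill: first packet needs 2·t_tx to clear all hops; remaining 174 packets each add one t_tx.
Total = (2+175-1)·t_tx + 2·t_prop = 176·0.00266667 + 2·0.00104348 = 0.471 ms.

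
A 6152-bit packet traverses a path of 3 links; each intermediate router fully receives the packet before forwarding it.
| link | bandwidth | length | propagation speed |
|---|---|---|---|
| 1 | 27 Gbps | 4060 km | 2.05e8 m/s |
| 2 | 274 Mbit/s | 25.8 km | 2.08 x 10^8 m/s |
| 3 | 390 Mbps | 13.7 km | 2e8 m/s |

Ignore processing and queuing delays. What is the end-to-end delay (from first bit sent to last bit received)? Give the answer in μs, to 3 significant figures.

20000 μs

Transmission delays (L/R per hop): 0.227852, 22.4526, 15.7744 μs; sum = 38.4548 μs.
Propagation delays (d/s per hop): 19804.9, 124.038, 68.5 μs; sum = 19997.4 μs.
End-to-end = 20000 μs.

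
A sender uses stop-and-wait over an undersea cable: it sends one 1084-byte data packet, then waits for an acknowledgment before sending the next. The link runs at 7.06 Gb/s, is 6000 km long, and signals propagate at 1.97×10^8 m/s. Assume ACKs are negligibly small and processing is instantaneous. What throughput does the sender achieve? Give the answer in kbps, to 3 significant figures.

t_tx = L/R = 8672/7060000000 = 1.22833e-06 s.
t_prop = 6000000/197000000 = 0.0304569 s; RTT = 0.0609137 s.
Cycle = t_tx + RTT = 0.0609149 s.
Throughput = L / cycle = 8672 / 0.0609149 = 142 kbps.

142 kbps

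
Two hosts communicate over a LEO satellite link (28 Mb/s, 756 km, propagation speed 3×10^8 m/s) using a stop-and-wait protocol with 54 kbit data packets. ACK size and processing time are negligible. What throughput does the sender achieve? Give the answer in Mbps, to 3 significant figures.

t_tx = L/R = 54000/28000000 = 0.00192857 s.
t_prop = 756000/300000000 = 0.00252 s; RTT = 0.00504 s.
Cycle = t_tx + RTT = 0.00696857 s.
Throughput = L / cycle = 54000 / 0.00696857 = 7.75 Mbps.

7.75 Mbps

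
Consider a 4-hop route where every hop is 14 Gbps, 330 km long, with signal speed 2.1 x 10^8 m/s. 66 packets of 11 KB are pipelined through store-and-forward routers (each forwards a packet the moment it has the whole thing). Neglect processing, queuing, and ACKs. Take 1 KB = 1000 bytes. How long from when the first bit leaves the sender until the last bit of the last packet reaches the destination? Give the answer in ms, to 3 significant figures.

6.72 ms

Per-hop transmission t_tx = L/R = 88000/14000000000 = 0.00628571 ms.
Per-hop propagation t_prop = 330000/210000000 = 1.57143 ms.
Pipeline fill: first packet needs 4·t_tx to clear all hops; remaining 65 packets each add one t_tx.
Total = (4+66-1)·t_tx + 4·t_prop = 69·0.00628571 + 4·1.57143 = 6.72 ms.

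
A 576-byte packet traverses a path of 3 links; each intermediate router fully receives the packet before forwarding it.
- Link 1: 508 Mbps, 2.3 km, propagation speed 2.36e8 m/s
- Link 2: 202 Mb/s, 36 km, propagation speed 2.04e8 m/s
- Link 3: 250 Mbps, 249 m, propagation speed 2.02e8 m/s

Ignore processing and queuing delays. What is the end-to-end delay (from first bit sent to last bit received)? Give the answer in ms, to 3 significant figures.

0.238 ms

L = 576 × 8 = 4608 bits.
Transmission delays (L/R per hop): 0.00907087, 0.0228119, 0.018432 ms; sum = 0.0503147 ms.
Propagation delays (d/s per hop): 0.00974576, 0.176471, 0.00123267 ms; sum = 0.187449 ms.
End-to-end = 0.238 ms.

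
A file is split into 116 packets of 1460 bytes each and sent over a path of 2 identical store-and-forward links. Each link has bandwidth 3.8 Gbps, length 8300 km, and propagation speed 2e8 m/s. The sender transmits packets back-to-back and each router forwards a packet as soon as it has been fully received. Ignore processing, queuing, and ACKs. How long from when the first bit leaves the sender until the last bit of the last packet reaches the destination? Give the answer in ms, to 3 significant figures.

Per-hop transmission t_tx = L/R = 11680/3800000000 = 0.00307368 ms.
Per-hop propagation t_prop = 8300000/200000000 = 41.5 ms.
Pipeline fill: first packet needs 2·t_tx to clear all hops; remaining 115 packets each add one t_tx.
Total = (2+116-1)·t_tx + 2·t_prop = 117·0.00307368 + 2·41.5 = 83.4 ms.

83.4 ms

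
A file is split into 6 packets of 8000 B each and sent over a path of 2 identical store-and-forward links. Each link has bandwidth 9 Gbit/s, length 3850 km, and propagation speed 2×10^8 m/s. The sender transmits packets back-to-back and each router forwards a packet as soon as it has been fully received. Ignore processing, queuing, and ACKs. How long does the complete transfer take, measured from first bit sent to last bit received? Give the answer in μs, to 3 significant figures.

38500 μs

Per-hop transmission t_tx = L/R = 64000/9000000000 = 7.11111 μs.
Per-hop propagation t_prop = 3850000/200000000 = 19250 μs.
Pipeline fill: first packet needs 2·t_tx to clear all hops; remaining 5 packets each add one t_tx.
Total = (2+6-1)·t_tx + 2·t_prop = 7·7.11111 + 2·19250 = 38500 μs.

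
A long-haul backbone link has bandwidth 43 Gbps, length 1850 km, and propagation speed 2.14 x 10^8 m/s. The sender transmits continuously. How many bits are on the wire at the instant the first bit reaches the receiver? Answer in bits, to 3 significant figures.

372000000 bits

Propagation delay = 1850000 / 214000000 = 0.00864486 s.
BDP = R × t_prop = 43000000000 × 0.00864486 = 371729000 bits.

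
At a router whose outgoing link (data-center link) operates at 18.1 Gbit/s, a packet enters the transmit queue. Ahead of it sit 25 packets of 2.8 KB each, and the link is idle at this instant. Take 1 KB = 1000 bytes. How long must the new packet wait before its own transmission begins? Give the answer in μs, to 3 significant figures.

30.9 μs

Each queued packet: L/R = 22400/18100000000 = 1.23757 μs.
25 queued → 30.9392 μs.
Queuing delay = 30.9 μs.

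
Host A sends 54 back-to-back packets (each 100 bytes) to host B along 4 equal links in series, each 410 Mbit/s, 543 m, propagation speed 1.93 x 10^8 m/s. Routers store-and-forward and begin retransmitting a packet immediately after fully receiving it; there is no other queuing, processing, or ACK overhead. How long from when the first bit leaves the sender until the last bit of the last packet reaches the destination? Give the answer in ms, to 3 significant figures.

0.122 ms

Per-hop transmission t_tx = L/R = 800/410000000 = 0.00195122 ms.
Per-hop propagation t_prop = 543/193000000 = 0.00281347 ms.
Pipeline fill: first packet needs 4·t_tx to clear all hops; remaining 53 packets each add one t_tx.
Total = (4+54-1)·t_tx + 4·t_prop = 57·0.00195122 + 4·0.00281347 = 0.122 ms.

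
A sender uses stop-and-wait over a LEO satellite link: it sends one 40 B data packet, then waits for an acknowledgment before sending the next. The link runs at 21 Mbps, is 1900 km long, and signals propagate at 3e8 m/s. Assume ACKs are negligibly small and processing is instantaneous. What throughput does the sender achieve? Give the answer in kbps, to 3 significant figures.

t_tx = L/R = 320/21000000 = 1.52381e-05 s.
t_prop = 1900000/300000000 = 0.00633333 s; RTT = 0.0126667 s.
Cycle = t_tx + RTT = 0.0126819 s.
Throughput = L / cycle = 320 / 0.0126819 = 25.2 kbps.

25.2 kbps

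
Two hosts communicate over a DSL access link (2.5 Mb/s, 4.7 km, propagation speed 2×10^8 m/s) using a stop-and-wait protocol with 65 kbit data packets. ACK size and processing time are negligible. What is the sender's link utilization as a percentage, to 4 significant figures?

t_tx = L/R = 65000/2500000 = 0.026 s.
t_prop = 4700/200000000 = 2.35e-05 s; RTT = 4.7e-05 s.
Cycle = t_tx + RTT = 0.026047 s.
Utilization = t_tx / cycle = 0.026/0.026047 = 99.82 %.

99.82 %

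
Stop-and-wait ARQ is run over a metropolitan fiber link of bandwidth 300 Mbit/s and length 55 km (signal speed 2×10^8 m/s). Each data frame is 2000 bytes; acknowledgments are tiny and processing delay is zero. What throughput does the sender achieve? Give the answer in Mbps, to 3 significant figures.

t_tx = L/R = 16000/300000000 = 5.33333e-05 s.
t_prop = 55000/200000000 = 0.000275 s; RTT = 0.00055 s.
Cycle = t_tx + RTT = 0.000603333 s.
Throughput = L / cycle = 16000 / 0.000603333 = 26.5 Mbps.

26.5 Mbps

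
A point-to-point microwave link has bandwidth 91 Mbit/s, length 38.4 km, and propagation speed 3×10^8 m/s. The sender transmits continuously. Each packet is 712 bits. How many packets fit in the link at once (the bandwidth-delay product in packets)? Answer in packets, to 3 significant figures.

Propagation delay = 38400 / 300000000 = 0.000128 s.
BDP = R × t_prop = 91000000 × 0.000128 = 11648 bits.
In packets of 712 bits: 16.4 packets.

16.4 packets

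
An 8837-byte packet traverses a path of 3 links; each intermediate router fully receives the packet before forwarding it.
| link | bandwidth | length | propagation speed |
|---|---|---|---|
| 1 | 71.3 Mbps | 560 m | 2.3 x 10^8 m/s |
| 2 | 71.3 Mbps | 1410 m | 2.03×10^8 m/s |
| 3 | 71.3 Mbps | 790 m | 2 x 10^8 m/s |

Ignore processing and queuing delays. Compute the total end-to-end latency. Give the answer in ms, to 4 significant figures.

L = 8837 × 8 = 70696 bits.
Transmission delay per hop = L/R = 70696/71300000 = 0.991529 ms; 3 hops → 2.97459 ms.
Propagation delays (d/s per hop): 0.00243478, 0.00694581, 0.00395 ms; sum = 0.0133306 ms.
End-to-end = 2.988 ms.

2.988 ms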